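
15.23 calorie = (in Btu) 1 calorie = 4.184 J, so 15.23 calorie = 15.23 * 4.184 = 63.72232 J. 1 Btu = 1055.0559 J, so 63.72232 J = 63.72232 / 1055.0559 = 0.060397106 Btu ≈ 0.0604 Btu (4 s.f.). Final answer: 0.0604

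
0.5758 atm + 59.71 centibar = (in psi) 17.12. Check: 1 atm = 101325 Pa, so 0.5758 atm = 0.5758 * 101325 = 58342.935 Pa. 1 centibar = 1000 Pa, so 59.71 centibar = 59.71 * 1000 = 59710 Pa. Sum: 58342.935 + 59710 = 118052.93 Pa. 1 psi = 6894.7573 Pa, so 118052.93 Pa = 118052.93 / 6894.7573 = 17.122131 psi ≈ 17.12 psi (4 s.f.).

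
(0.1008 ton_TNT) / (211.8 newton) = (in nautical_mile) 1 ton_TNT = 4.184e+09 J, so 0.1008 ton_TNT = 0.1008 * 4.184e+09 = 4.217472e+08 J. 211.8 newton = 211.8 N. Combine: 4.217472e+08 J / 211.8 N = 1991252.1 m. 1 nautical_mile = 1852 m, so 1991252.1 m = 1991252.1 / 1852 = 1075.1901 nautical_mile ≈ 1075 nautical_mile (4 s.f.). Final answer: 1075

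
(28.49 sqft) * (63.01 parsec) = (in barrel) 1 sqft = 0.09290304 m^2, so 28.49 sqft = 28.49 * 0.09290304 = 2.6468076 m^2. 1 parsec = 3.0856776e+16 m, so 63.01 parsec = 63.01 * 3.0856776e+16 = 1.9442854e+18 m. Combine: 2.6468076 m^2 * 1.9442854e+18 m = 5.1461495e+18 m^3. 1 barrel = 0.15898729 m^3, so 5.1461495e+18 m^3 = 5.1461495e+18 / 0.15898729 = 3.2368307e+19 barrel ≈ 3.237e+19 barrel (4 s.f.). Final answer: 3.237e+19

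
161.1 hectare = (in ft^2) 1 hectare = 10000 m^2, so 161.1 hectare = 161.1 * 10000 = 1611000 m^2. 1 ft^2 = 0.09290304 m^2, so 1611000 m^2 = 1611000 / 0.09290304 = 17340660 ft^2 ≈ 1.734e+07 ft^2 (4 s.f.). Final answer: 1.734e+07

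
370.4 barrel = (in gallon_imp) 1.295e+04. Check: 1 barrel = 0.15898729 m^3, so 370.4 barrel = 370.4 * 0.15898729 = 58.888894 m^3. 1 gallon_imp = 0.00454609 m^3, so 58.888894 m^3 = 58.888894 / 0.00454609 = 12953.746 gallon_imp ≈ 1.295e+04 gallon_imp (4 s.f.).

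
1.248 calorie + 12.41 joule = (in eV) 1.1e+20. Check: 1 calorie = 4.184 J, so 1.248 calorie = 1.248 * 4.184 = 5.221632 J. 12.41 joule = 12.41 J. Sum: 5.221632 + 12.41 = 17.631632 J. 1 eV = 1.6021766e-19 J, so 17.631632 J = 17.631632 / 1.6021766e-19 = 1.1004799e+20 eV ≈ 1.1e+20 eV (4 s.f.).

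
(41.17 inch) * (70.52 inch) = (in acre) 0.0004629. Check: 1 inch = 0.0254 m, so 41.17 inch = 41.17 * 0.0254 = 1.045718 m. 1 inch = 0.0254 m, so 70.52 inch = 70.52 * 0.0254 = 1.791208 m. Combine: 1.045718 m * 1.791208 m = 1.8730984 m^2. 1 acre = 4046.8564 m^2, so 1.8730984 m^2 = 1.8730984 / 4046.8564 = 0.00046285271 acre ≈ 0.0004629 acre (4 s.f.).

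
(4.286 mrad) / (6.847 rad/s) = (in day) 1 mrad = 0.001 rad, so 4.286 mrad = 4.286 * 0.001 = 0.004286 rad. 6.847 rad/s is already in rad/s. Combine: 0.004286 rad / 6.847 rad/s = 0.00062596758 s. 1 day = 86400 s, so 0.00062596758 s = 0.00062596758 / 86400 = 7.2449951e-09 day ≈ 7.245e-09 day (4 s.f.). Final answer: 7.245e-09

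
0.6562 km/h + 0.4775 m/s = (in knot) 1.283. Check: 1 km/h = 0.27777778 m/s, so 0.6562 km/h = 0.6562 * 0.27777778 = 0.18227778 m/s. 0.4775 m/s is already in m/s. Sum: 0.18227778 + 0.4775 = 0.65977778 m/s. 1 knot = 0.51444444 m/s, so 0.65977778 m/s = 0.65977778 / 0.51444444 = 1.2825054 knot ≈ 1.283 knot (4 s.f.).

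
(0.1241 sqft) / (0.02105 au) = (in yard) 1 sqft = 0.09290304 m^2, so 0.1241 sqft = 0.1241 * 0.09290304 = 0.011529267 m^2. 1 au = 1.4959787e+11 m, so 0.02105 au = 0.02105 * 1.4959787e+11 = 3.1490352e+09 m. Combine: 0.011529267 m^2 / 3.1490352e+09 m = 3.6612062e-12 m. 1 yard = 0.9144 m, so 3.6612062e-12 m = 3.6612062e-12 / 0.9144 = 4.0039438e-12 yard ≈ 4.004e-12 yard (4 s.f.). Final answer: 4.004e-12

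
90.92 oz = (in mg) 1 oz = 0.028349523 kg, so 90.92 oz = 90.92 * 0.028349523 = 2.5775386 kg. 1 mg = 1e-06 kg, so 2.5775386 kg = 2.5775386 / 1e-06 = 2577538.6 mg ≈ 2.578e+06 mg (4 s.f.). Final answer: 2.578e+06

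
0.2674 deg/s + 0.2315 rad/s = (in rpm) 1 deg/s = 0.017453293 rad/s, so 0.2674 deg/s = 0.2674 * 0.017453293 = 0.0046670104 rad/s. 0.2315 rad/s is already in rad/s. Sum: 0.0046670104 + 0.2315 = 0.23616701 rad/s. 1 rpm = 0.10471976 rad/s, so 0.23616701 rad/s = 0.23616701 / 0.10471976 = 2.2552288 rpm ≈ 2.255 rpm (4 s.f.). Final answer: 2.255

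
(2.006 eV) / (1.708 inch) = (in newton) 7.408e-18. Check: 1 eV = 1.6021766e-19 J, so 2.006 eV = 2.006 * 1.6021766e-19 = 3.2139663e-19 J. 1 inch = 0.0254 m, so 1.708 inch = 1.708 * 0.0254 = 0.0433832 m. Combine: 3.2139663e-19 J / 0.0433832 m = 7.4083201e-18 N. 7.4083201e-18 N = 7.4083201e-18 newton ≈ 7.408e-18 newton (4 s.f.).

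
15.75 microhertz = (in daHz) 1 microhertz = 1e-06 Hz, so 15.75 microhertz = 15.75 * 1e-06 = 1.575e-05 Hz. 1 daHz = 10 Hz, so 1.575e-05 Hz = 1.575e-05 / 10 = 1.575e-06 daHz. Final answer: 1.575e-06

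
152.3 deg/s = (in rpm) 25.38. Check: 1 deg/s = 0.017453293 rad/s, so 152.3 deg/s = 152.3 * 0.017453293 = 2.6581365 rad/s. 1 rpm = 0.10471976 rad/s, so 2.6581365 rad/s = 2.6581365 / 0.10471976 = 25.383333 rpm ≈ 25.38 rpm (4 s.f.).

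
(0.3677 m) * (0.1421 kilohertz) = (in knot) 101.6. Check: 0.3677 m is already in m. 1 kilohertz = 1000 Hz, so 0.1421 kilohertz = 0.1421 * 1000 = 142.1 Hz. Combine: 0.3677 m * 142.1 Hz = 52.25017 m/s. 1 knot = 0.51444444 m/s, so 52.25017 m/s = 52.25017 / 0.51444444 = 101.56621 knot ≈ 101.6 knot (4 s.f.).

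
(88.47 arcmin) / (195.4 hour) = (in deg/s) 2.096e-06. Check: 1 arcmin = 0.00029088821 rad, so 88.47 arcmin = 88.47 * 0.00029088821 = 0.02573488 rad. 1 hour = 3600 s, so 195.4 hour = 195.4 * 3600 = 703440 s. Combine: 0.02573488 rad / 703440 s = 3.6584328e-08 rad/s. 1 deg/s = 0.017453293 rad/s, so 3.6584328e-08 rad/s = 3.6584328e-08 / 0.017453293 = 2.0961276e-06 deg/s ≈ 2.096e-06 deg/s (4 s.f.).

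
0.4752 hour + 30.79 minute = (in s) 1 hour = 3600 s, so 0.4752 hour = 0.4752 * 3600 = 1710.72 s. 1 minute = 60 s, so 30.79 minute = 30.79 * 60 = 1847.4 s. Sum: 1710.72 + 1847.4 = 3558.12 s. Result: 3558.12 s ≈ 3558 s (4 s.f.). Final answer: 3558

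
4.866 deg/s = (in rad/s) 1 deg/s = 0.017453293 rad/s, so 4.866 deg/s = 4.866 * 0.017453293 = 0.084927721 rad/s. Result: 0.084927721 rad/s ≈ 0.08493 rad/s (4 s.f.). Final answer: 0.08493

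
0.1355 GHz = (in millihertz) 1 GHz = 1e+09 Hz, so 0.1355 GHz = 0.1355 * 1e+09 = 1.355e+08 Hz. 1 millihertz = 0.001 Hz, so 1.355e+08 Hz = 1.355e+08 / 0.001 = 1.355e+11 millihertz. Final answer: 1.355e+11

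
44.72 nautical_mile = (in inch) 1 nautical_mile = 1852 m, so 44.72 nautical_mile = 44.72 * 1852 = 82821.44 m. 1 inch = 0.0254 m, so 82821.44 m = 82821.44 / 0.0254 = 3260686.6 inch ≈ 3.261e+06 inch (4 s.f.). Final answer: 3.261e+06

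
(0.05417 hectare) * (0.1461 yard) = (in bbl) 455.2. Check: 1 hectare = 10000 m^2, so 0.05417 hectare = 0.05417 * 10000 = 541.7 m^2. 1 yard = 0.9144 m, so 0.1461 yard = 0.1461 * 0.9144 = 0.13359384 m. Combine: 541.7 m^2 * 0.13359384 m = 72.367783 m^3. 1 bbl = 0.15898729 m^3, so 72.367783 m^3 = 72.367783 / 0.15898729 = 455.17966 bbl ≈ 455.2 bbl (4 s.f.).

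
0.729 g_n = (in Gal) 714.9. Check: 1 g_n = 9.80665 m/s^2, so 0.729 g_n = 0.729 * 9.80665 = 7.1490478 m/s^2. 1 Gal = 0.01 m/s^2, so 7.1490478 m/s^2 = 7.1490478 / 0.01 = 714.90478 Gal ≈ 714.9 Gal (4 s.f.).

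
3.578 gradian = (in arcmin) 193.2. Check: 1 gradian = 0.015707963 rad, so 3.578 gradian = 3.578 * 0.015707963 = 0.056203093 rad. 1 arcmin = 0.00029088821 rad, so 0.056203093 rad = 0.056203093 / 0.00029088821 = 193.212 arcmin ≈ 193.2 arcmin (4 s.f.).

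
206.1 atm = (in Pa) 2.088e+07. Check: 1 atm = 101325 Pa, so 206.1 atm = 206.1 * 101325 = 20883082 Pa. Result: 20883082 Pa ≈ 2.088e+07 Pa (4 s.f.).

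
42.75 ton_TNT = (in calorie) 1 ton_TNT = 4.184e+09 J, so 42.75 ton_TNT = 42.75 * 4.184e+09 = 1.78866e+11 J. 1 calorie = 4.184 J, so 1.78866e+11 J = 1.78866e+11 / 4.184 = 4.275e+10 calorie. Final answer: 4.275e+10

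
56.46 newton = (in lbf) 12.69. Check: 56.46 newton = 56.46 N. 1 lbf = 4.4482216 N, so 56.46 N = 56.46 / 4.4482216 = 12.692713 lbf ≈ 12.69 lbf (4 s.f.).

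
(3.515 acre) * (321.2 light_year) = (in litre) 4.323e+25. Check: 1 acre = 4046.8564 m^2, so 3.515 acre = 3.515 * 4046.8564 = 14224.7 m^2. 1 light_year = 9.4607305e+15 m, so 321.2 light_year = 321.2 * 9.4607305e+15 = 3.0387866e+18 m. Combine: 14224.7 m^2 * 3.0387866e+18 m = 4.3225829e+22 m^3. 1 litre = 0.001 m^3, so 4.3225829e+22 m^3 = 4.3225829e+22 / 0.001 = 4.3225829e+25 litre ≈ 4.323e+25 litre (4 s.f.).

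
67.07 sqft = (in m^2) 6.231. Check: 1 sqft = 0.09290304 m^2, so 67.07 sqft = 67.07 * 0.09290304 = 6.2310069 m^2. Result: 6.2310069 m^2 ≈ 6.231 m^2 (4 s.f.).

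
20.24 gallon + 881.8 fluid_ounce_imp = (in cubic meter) 0.1017. Check: 1 gallon = 0.0037854118 m^3, so 20.24 gallon = 20.24 * 0.0037854118 = 0.076616735 m^3. 1 fluid_ounce_imp = 2.8413063e-05 m^3, so 881.8 fluid_ounce_imp = 881.8 * 2.8413063e-05 = 0.025054639 m^3. Sum: 0.076616735 + 0.025054639 = 0.10167137 m^3. 0.10167137 m^3 = 0.10167137 cubic meter ≈ 0.1017 cubic meter (4 s.f.).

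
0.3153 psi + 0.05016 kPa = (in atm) 0.02195. Check: 1 psi = 6894.7573 Pa, so 0.3153 psi = 0.3153 * 6894.7573 = 2173.917 Pa. 1 kPa = 1000 Pa, so 0.05016 kPa = 0.05016 * 1000 = 50.16 Pa. Sum: 2173.917 + 50.16 = 2224.077 Pa. 1 atm = 101325 Pa, so 2224.077 Pa = 2224.077 / 101325 = 0.021949933 atm ≈ 0.02195 atm (4 s.f.).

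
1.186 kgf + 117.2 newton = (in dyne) 1.288e+07. Check: 1 kgf = 9.80665 N, so 1.186 kgf = 1.186 * 9.80665 = 11.630687 N. 117.2 newton = 117.2 N. Sum: 11.630687 + 117.2 = 128.83069 N. 1 dyne = 1e-05 N, so 128.83069 N = 128.83069 / 1e-05 = 12883069 dyne ≈ 1.288e+07 dyne (4 s.f.).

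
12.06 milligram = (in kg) 1 milligram = 1e-06 kg, so 12.06 milligram = 12.06 * 1e-06 = 1.206e-05 kg. Result: 1.206e-05 kg. Final answer: 1.206e-05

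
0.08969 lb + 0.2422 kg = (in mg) 2.829e+05. Check: 1 lb = 0.45359237 kg, so 0.08969 lb = 0.08969 * 0.45359237 = 0.0406827 kg. 0.2422 kg is already in kg. Sum: 0.0406827 + 0.2422 = 0.2828827 kg. 1 mg = 1e-06 kg, so 0.2828827 kg = 0.2828827 / 1e-06 = 282882.7 mg ≈ 2.829e+05 mg (4 s.f.).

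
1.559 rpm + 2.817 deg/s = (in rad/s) 0.2124. Check: 1 rpm = 0.10471976 rad/s, so 1.559 rpm = 1.559 * 0.10471976 = 0.1632581 rad/s. 1 deg/s = 0.017453293 rad/s, so 2.817 deg/s = 2.817 * 0.017453293 = 0.049165925 rad/s. Sum: 0.1632581 + 0.049165925 = 0.21242402 rad/s. Result: 0.21242402 rad/s ≈ 0.2124 rad/s (4 s.f.).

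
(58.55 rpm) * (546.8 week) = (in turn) 3.227e+08. Check: 1 rpm = 0.10471976 rad/s, so 58.55 rpm = 58.55 * 0.10471976 = 6.1313417 rad/s. 1 week = 604800 s, so 546.8 week = 546.8 * 604800 = 3.3070464e+08 s. Combine: 6.1313417 rad/s * 3.3070464e+08 s = 2.0276631e+09 rad. 1 turn = 6.2831853 rad, so 2.0276631e+09 rad = 2.0276631e+09 / 6.2831853 = 3.2271261e+08 turn ≈ 3.227e+08 turn (4 s.f.).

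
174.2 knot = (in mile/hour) 200.5. Check: 1 knot = 0.51444444 m/s, so 174.2 knot = 174.2 * 0.51444444 = 89.616222 m/s. 1 mile/hour = 0.44704 m/s, so 89.616222 m/s = 89.616222 / 0.44704 = 200.46578 mile/hour ≈ 200.5 mile/hour (4 s.f.).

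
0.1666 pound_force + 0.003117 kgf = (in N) 1 pound_force = 4.4482216 N, so 0.1666 pound_force = 0.1666 * 4.4482216 = 0.74107372 N. 1 kgf = 9.80665 N, so 0.003117 kgf = 0.003117 * 9.80665 = 0.030567328 N. Sum: 0.74107372 + 0.030567328 = 0.77164105 N. Result: 0.77164105 N ≈ 0.7716 N (4 s.f.). Final answer: 0.7716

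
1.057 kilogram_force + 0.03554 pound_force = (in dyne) 1 kilogram_force = 9.80665 N, so 1.057 kilogram_force = 1.057 * 9.80665 = 10.365629 N. 1 pound_force = 4.4482216 N, so 0.03554 pound_force = 0.03554 * 4.4482216 = 0.1580898 N. Sum: 10.365629 + 0.1580898 = 10.523719 N. 1 dyne = 1e-05 N, so 10.523719 N = 10.523719 / 1e-05 = 1052371.9 dyne ≈ 1.052e+06 dyne (4 s.f.). Final answer: 1.052e+06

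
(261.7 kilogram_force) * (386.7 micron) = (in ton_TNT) 2.372e-10. Check: 1 kilogram_force = 9.80665 N, so 261.7 kilogram_force = 261.7 * 9.80665 = 2566.4003 N. 1 micron = 1e-06 m, so 386.7 micron = 386.7 * 1e-06 = 0.0003867 m. Combine: 2566.4003 N * 0.0003867 m = 0.992427 J. 1 ton_TNT = 4.184e+09 J, so 0.992427 J = 0.992427 / 4.184e+09 = 2.3719575e-10 ton_TNT ≈ 2.372e-10 ton_TNT (4 s.f.).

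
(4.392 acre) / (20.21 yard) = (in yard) 1 acre = 4046.8564 m^2, so 4.392 acre = 4.392 * 4046.8564 = 17773.793 m^2. 1 yard = 0.9144 m, so 20.21 yard = 20.21 * 0.9144 = 18.480024 m. Combine: 17773.793 m^2 / 18.480024 m = 961.78411 m. 1 yard = 0.9144 m, so 961.78411 m = 961.78411 / 0.9144 = 1051.8199 yard ≈ 1052 yard (4 s.f.). Final answer: 1052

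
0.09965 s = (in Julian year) 1 Julian year = 31557600 s, so 0.09965 s = 0.09965 / 31557600 = 3.157718e-09 Julian year ≈ 3.158e-09 Julian year (4 s.f.). Final answer: 3.158e-09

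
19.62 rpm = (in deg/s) 117.7. Check: 1 rpm = 0.10471976 rad/s, so 19.62 rpm = 19.62 * 0.10471976 = 2.0546016 rad/s. 1 deg/s = 0.017453293 rad/s, so 2.0546016 rad/s = 2.0546016 / 0.017453293 = 117.72 deg/s ≈ 117.7 deg/s (4 s.f.).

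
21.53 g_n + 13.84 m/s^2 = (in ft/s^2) 738.1. Check: 1 g_n = 9.80665 m/s^2, so 21.53 g_n = 21.53 * 9.80665 = 211.13717 m/s^2. 13.84 m/s^2 is already in m/s^2. Sum: 211.13717 + 13.84 = 224.97717 m/s^2. 1 ft/s^2 = 0.3048 m/s^2, so 224.97717 m/s^2 = 224.97717 / 0.3048 = 738.11409 ft/s^2 ≈ 738.1 ft/s^2 (4 s.f.).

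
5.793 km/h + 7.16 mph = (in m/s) 4.81. Check: 1 km/h = 0.27777778 m/s, so 5.793 km/h = 5.793 * 0.27777778 = 1.6091667 m/s. 1 mph = 0.44704 m/s, so 7.16 mph = 7.16 * 0.44704 = 3.2008064 m/s. Sum: 1.6091667 + 3.2008064 = 4.8099731 m/s. Result: 4.8099731 m/s ≈ 4.81 m/s (4 s.f.).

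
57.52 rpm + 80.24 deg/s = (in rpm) 70.89. Check: 1 rpm = 0.10471976 rad/s, so 57.52 rpm = 57.52 * 0.10471976 = 6.0234803 rad/s. 1 deg/s = 0.017453293 rad/s, so 80.24 deg/s = 80.24 * 0.017453293 = 1.4004522 rad/s. Sum: 6.0234803 + 1.4004522 = 7.4239325 rad/s. 1 rpm = 0.10471976 rad/s, so 7.4239325 rad/s = 7.4239325 / 0.10471976 = 70.893333 rpm ≈ 70.89 rpm (4 s.f.).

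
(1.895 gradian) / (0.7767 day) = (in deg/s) 1 gradian = 0.015707963 rad, so 1.895 gradian = 1.895 * 0.015707963 = 0.02976659 rad. 1 day = 86400 s, so 0.7767 day = 0.7767 * 86400 = 67106.88 s. Combine: 0.02976659 rad / 67106.88 s = 4.4356988e-07 rad/s. 1 deg/s = 0.017453293 rad/s, so 4.4356988e-07 rad/s = 4.4356988e-07 / 0.017453293 = 2.5414682e-05 deg/s ≈ 2.541e-05 deg/s (4 s.f.). Final answer: 2.541e-05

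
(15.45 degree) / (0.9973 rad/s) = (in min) 0.004506. Check: 1 degree = 0.017453293 rad, so 15.45 degree = 15.45 * 0.017453293 = 0.26965337 rad. 0.9973 rad/s is already in rad/s. Combine: 0.26965337 rad / 0.9973 rad/s = 0.2703834 s. 1 min = 60 s, so 0.2703834 s = 0.2703834 / 60 = 0.0045063901 min ≈ 0.004506 min (4 s.f.).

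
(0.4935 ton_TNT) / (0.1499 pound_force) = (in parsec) 1.004e-07. Check: 1 ton_TNT = 4.184e+09 J, so 0.4935 ton_TNT = 0.4935 * 4.184e+09 = 2.064804e+09 J. 1 pound_force = 4.4482216 N, so 0.1499 pound_force = 0.1499 * 4.4482216 = 0.66678842 N. Combine: 2.064804e+09 J / 0.66678842 N = 3.0966405e+09 m. 1 parsec = 3.0856776e+16 m, so 3.0966405e+09 m = 3.0966405e+09 / 3.0856776e+16 = 1.0035528e-07 parsec ≈ 1.004e-07 parsec (4 s.f.).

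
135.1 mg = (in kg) 1 mg = 1e-06 kg, so 135.1 mg = 135.1 * 1e-06 = 0.0001351 kg. Result: 0.0001351 kg. Final answer: 0.0001351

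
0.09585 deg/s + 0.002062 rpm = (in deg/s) 1 deg/s = 0.017453293 rad/s, so 0.09585 deg/s = 0.09585 * 0.017453293 = 0.0016728981 rad/s. 1 rpm = 0.10471976 rad/s, so 0.002062 rpm = 0.002062 * 0.10471976 = 0.00021593214 rad/s. Sum: 0.0016728981 + 0.00021593214 = 0.0018888302 rad/s. 1 deg/s = 0.017453293 rad/s, so 0.0018888302 rad/s = 0.0018888302 / 0.017453293 = 0.108222 deg/s ≈ 0.1082 deg/s (4 s.f.). Final answer: 0.1082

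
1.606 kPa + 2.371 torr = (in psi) 1 kPa = 1000 Pa, so 1.606 kPa = 1.606 * 1000 = 1606 Pa. 1 torr = 133.32237 Pa, so 2.371 torr = 2.371 * 133.32237 = 316.10734 Pa. Sum: 1606 + 316.10734 = 1922.1073 Pa. 1 psi = 6894.7573 Pa, so 1922.1073 Pa = 1922.1073 / 6894.7573 = 0.2787781 psi ≈ 0.2788 psi (4 s.f.). Final answer: 0.2788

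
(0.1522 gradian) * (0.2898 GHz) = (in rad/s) 6.928e+05. Check: 1 gradian = 0.015707963 rad, so 0.1522 gradian = 0.1522 * 0.015707963 = 0.002390752 rad. 1 GHz = 1e+09 Hz, so 0.2898 GHz = 0.2898 * 1e+09 = 2.898e+08 Hz. Combine: 0.002390752 rad * 2.898e+08 Hz = 692839.93 rad/s. Result: 692839.93 rad/s ≈ 6.928e+05 rad/s (4 s.f.).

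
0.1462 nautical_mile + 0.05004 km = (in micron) 1 nautical_mile = 1852 m, so 0.1462 nautical_mile = 0.1462 * 1852 = 270.7624 m. 1 km = 1000 m, so 0.05004 km = 0.05004 * 1000 = 50.04 m. Sum: 270.7624 + 50.04 = 320.8024 m. 1 micron = 1e-06 m, so 320.8024 m = 320.8024 / 1e-06 = 3.208024e+08 micron ≈ 3.208e+08 micron (4 s.f.). Final answer: 3.208e+08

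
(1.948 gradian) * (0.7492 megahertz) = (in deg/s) 1 gradian = 0.015707963 rad, so 1.948 gradian = 1.948 * 0.015707963 = 0.030599112 rad. 1 megahertz = 1000000 Hz, so 0.7492 megahertz = 0.7492 * 1000000 = 749200 Hz. Combine: 0.030599112 rad * 749200 Hz = 22924.855 rad/s. 1 deg/s = 0.017453293 rad/s, so 22924.855 rad/s = 22924.855 / 0.017453293 = 1313497.4 deg/s ≈ 1.313e+06 deg/s (4 s.f.). Final answer: 1.313e+06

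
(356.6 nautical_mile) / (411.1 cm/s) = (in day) 1 nautical_mile = 1852 m, so 356.6 nautical_mile = 356.6 * 1852 = 660423.2 m. 1 cm/s = 0.01 m/s, so 411.1 cm/s = 411.1 * 0.01 = 4.111 m/s. Combine: 660423.2 m / 4.111 m/s = 160647.82 s. 1 day = 86400 s, so 160647.82 s = 160647.82 / 86400 = 1.8593498 day ≈ 1.859 day (4 s.f.). Final answer: 1.859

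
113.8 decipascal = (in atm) 1 decipascal = 0.1 Pa, so 113.8 decipascal = 113.8 * 0.1 = 11.38 Pa. 1 atm = 101325 Pa, so 11.38 Pa = 11.38 / 101325 = 0.00011231187 atm ≈ 0.0001123 atm (4 s.f.). Final answer: 0.0001123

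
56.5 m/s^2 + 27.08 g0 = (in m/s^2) 322.1. Check: 56.5 m/s^2 is already in m/s^2. 1 g0 = 9.80665 m/s^2, so 27.08 g0 = 27.08 * 9.80665 = 265.56408 m/s^2. Sum: 56.5 + 265.56408 = 322.06408 m/s^2. Result: 322.06408 m/s^2 ≈ 322.1 m/s^2 (4 s.f.).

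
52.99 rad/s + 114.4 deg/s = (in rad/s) 52.99 rad/s is already in rad/s. 1 deg/s = 0.017453293 rad/s, so 114.4 deg/s = 114.4 * 0.017453293 = 1.9966567 rad/s. Sum: 52.99 + 1.9966567 = 54.986657 rad/s. Result: 54.986657 rad/s ≈ 54.99 rad/s (4 s.f.). Final answer: 54.99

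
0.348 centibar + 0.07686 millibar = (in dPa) 1 centibar = 1000 Pa, so 0.348 centibar = 0.348 * 1000 = 348 Pa. 1 millibar = 100 Pa, so 0.07686 millibar = 0.07686 * 100 = 7.686 Pa. Sum: 348 + 7.686 = 355.686 Pa. 1 dPa = 0.1 Pa, so 355.686 Pa = 355.686 / 0.1 = 3556.86 dPa ≈ 3557 dPa (4 s.f.). Final answer: 3557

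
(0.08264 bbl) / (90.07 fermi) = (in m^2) 1.459e+11. Check: 1 bbl = 0.15898729 m^3, so 0.08264 bbl = 0.08264 * 0.15898729 = 0.01313871 m^3. 1 fermi = 1e-15 m, so 90.07 fermi = 90.07 * 1e-15 = 9.007e-14 m. Combine: 0.01313871 m^3 / 9.007e-14 m = 1.4587221e+11 m^2. Result: 1.4587221e+11 m^2 ≈ 1.459e+11 m^2 (4 s.f.).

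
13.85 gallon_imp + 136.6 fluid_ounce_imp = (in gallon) 1 gallon_imp = 0.00454609 m^3, so 13.85 gallon_imp = 13.85 * 0.00454609 = 0.062963347 m^3. 1 fluid_ounce_imp = 2.8413063e-05 m^3, so 136.6 fluid_ounce_imp = 136.6 * 2.8413063e-05 = 0.0038812243 m^3. Sum: 0.062963347 + 0.0038812243 = 0.066844571 m^3. 1 gallon = 0.0037854118 m^3, so 0.066844571 m^3 = 0.066844571 / 0.0037854118 = 17.658467 gallon ≈ 17.66 gallon (4 s.f.). Final answer: 17.66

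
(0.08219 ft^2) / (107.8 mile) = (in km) 4.401e-11. Check: 1 ft^2 = 0.09290304 m^2, so 0.08219 ft^2 = 0.08219 * 0.09290304 = 0.0076357009 m^2. 1 mile = 1609.344 m, so 107.8 mile = 107.8 * 1609.344 = 173487.28 m. Combine: 0.0076357009 m^2 / 173487.28 m = 4.4013029e-08 m. 1 km = 1000 m, so 4.4013029e-08 m = 4.4013029e-08 / 1000 = 4.4013029e-11 km ≈ 4.401e-11 km (4 s.f.).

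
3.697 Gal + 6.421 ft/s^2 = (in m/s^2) 1.994. Check: 1 Gal = 0.01 m/s^2, so 3.697 Gal = 3.697 * 0.01 = 0.03697 m/s^2. 1 ft/s^2 = 0.3048 m/s^2, so 6.421 ft/s^2 = 6.421 * 0.3048 = 1.9571208 m/s^2. Sum: 0.03697 + 1.9571208 = 1.9940908 m/s^2. Result: 1.9940908 m/s^2 ≈ 1.994 m/s^2 (4 s.f.).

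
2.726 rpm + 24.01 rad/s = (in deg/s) 1392. Check: 1 rpm = 0.10471976 rad/s, so 2.726 rpm = 2.726 * 0.10471976 = 0.28546605 rad/s. 24.01 rad/s is already in rad/s. Sum: 0.28546605 + 24.01 = 24.295466 rad/s. 1 deg/s = 0.017453293 rad/s, so 24.295466 rad/s = 24.295466 / 0.017453293 = 1392.0277 deg/s ≈ 1392 deg/s (4 s.f.).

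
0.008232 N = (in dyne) 823.2. Check: 1 dyne = 1e-05 N, so 0.008232 N = 0.008232 / 1e-05 = 823.2 dyne.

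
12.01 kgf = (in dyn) 1.178e+07. Check: 1 kgf = 9.80665 N, so 12.01 kgf = 12.01 * 9.80665 = 117.77787 N. 1 dyn = 1e-05 N, so 117.77787 N = 117.77787 / 1e-05 = 11777787 dyn ≈ 1.178e+07 dyn (4 s.f.).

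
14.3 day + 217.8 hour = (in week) 1 day = 86400 s, so 14.3 day = 14.3 * 86400 = 1235520 s. 1 hour = 3600 s, so 217.8 hour = 217.8 * 3600 = 784080 s. Sum: 1235520 + 784080 = 2019600 s. 1 week = 604800 s, so 2019600 s = 2019600 / 604800 = 3.3392857 week ≈ 3.339 week (4 s.f.). Final answer: 3.339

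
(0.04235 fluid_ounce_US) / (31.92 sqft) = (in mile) 2.624e-10. Check: 1 fluid_ounce_US = 2.957353e-05 m^3, so 0.04235 fluid_ounce_US = 0.04235 * 2.957353e-05 = 1.252439e-06 m^3. 1 sqft = 0.09290304 m^2, so 31.92 sqft = 31.92 * 0.09290304 = 2.965465 m^2. Combine: 1.252439e-06 m^3 / 2.965465 m^2 = 4.2234151e-07 m. 1 mile = 1609.344 m, so 4.2234151e-07 m = 4.2234151e-07 / 1609.344 = 2.6243085e-10 mile ≈ 2.624e-10 mile (4 s.f.).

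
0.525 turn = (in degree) 1 turn = 6.2831853 rad, so 0.525 turn = 0.525 * 6.2831853 = 3.2986723 rad. 1 degree = 0.017453293 rad, so 3.2986723 rad = 3.2986723 / 0.017453293 = 189 degree. Final answer: 189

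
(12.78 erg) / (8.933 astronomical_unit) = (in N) 9.563e-19. Check: 1 erg = 1e-07 J, so 12.78 erg = 12.78 * 1e-07 = 1.278e-06 J. 1 astronomical_unit = 1.4959787e+11 m, so 8.933 astronomical_unit = 8.933 * 1.4959787e+11 = 1.3363578e+12 m. Combine: 1.278e-06 J / 1.3363578e+12 m = 9.5633072e-19 N. Result: 9.5633072e-19 N ≈ 9.563e-19 N (4 s.f.).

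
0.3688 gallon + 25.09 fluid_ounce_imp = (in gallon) 1 gallon = 0.0037854118 m^3, so 0.3688 gallon = 0.3688 * 0.0037854118 = 0.0013960599 m^3. 1 fluid_ounce_imp = 2.8413063e-05 m^3, so 25.09 fluid_ounce_imp = 25.09 * 2.8413063e-05 = 0.00071288374 m^3. Sum: 0.0013960599 + 0.00071288374 = 0.0021089436 m^3. 1 gallon = 0.0037854118 m^3, so 0.0021089436 m^3 = 0.0021089436 / 0.0037854118 = 0.55712396 gallon ≈ 0.5571 gallon (4 s.f.). Final answer: 0.5571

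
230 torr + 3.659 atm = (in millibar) 4014. Check: 1 torr = 133.32237 Pa, so 230 torr = 230 * 133.32237 = 30664.145 Pa. 1 atm = 101325 Pa, so 3.659 atm = 3.659 * 101325 = 370748.17 Pa. Sum: 30664.145 + 370748.17 = 401412.32 Pa. 1 millibar = 100 Pa, so 401412.32 Pa = 401412.32 / 100 = 4014.1232 millibar ≈ 4014 millibar (4 s.f.).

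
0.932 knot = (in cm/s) 47.95. Check: 1 knot = 0.51444444 m/s, so 0.932 knot = 0.932 * 0.51444444 = 0.47946222 m/s. 1 cm/s = 0.01 m/s, so 0.47946222 m/s = 0.47946222 / 0.01 = 47.946222 cm/s ≈ 47.95 cm/s (4 s.f.).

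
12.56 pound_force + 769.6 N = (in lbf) 1 pound_force = 4.4482216 N, so 12.56 pound_force = 12.56 * 4.4482216 = 55.869663 N. 769.6 N is already in N. Sum: 55.869663 + 769.6 = 825.46966 N. 1 lbf = 4.4482216 N, so 825.46966 N = 825.46966 / 4.4482216 = 185.57296 lbf ≈ 185.6 lbf (4 s.f.). Final answer: 185.6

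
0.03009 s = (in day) 3.483e-07. Check: 1 day = 86400 s, so 0.03009 s = 0.03009 / 86400 = 3.4826389e-07 day ≈ 3.483e-07 day (4 s.f.).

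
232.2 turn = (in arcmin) 1 turn = 6.2831853 rad, so 232.2 turn = 232.2 * 6.2831853 = 1458.9556 rad. 1 arcmin = 0.00029088821 rad, so 1458.9556 rad = 1458.9556 / 0.00029088821 = 5015520 arcmin ≈ 5.016e+06 arcmin (4 s.f.). Final answer: 5.016e+06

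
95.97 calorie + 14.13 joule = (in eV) 1 calorie = 4.184 J, so 95.97 calorie = 95.97 * 4.184 = 401.53848 J. 14.13 joule = 14.13 J. Sum: 401.53848 + 14.13 = 415.66848 J. 1 eV = 1.6021766e-19 J, so 415.66848 J = 415.66848 / 1.6021766e-19 = 2.5943986e+21 eV ≈ 2.594e+21 eV (4 s.f.). Final answer: 2.594e+21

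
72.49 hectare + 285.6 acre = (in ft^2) 2.024e+07. Check: 1 hectare = 10000 m^2, so 72.49 hectare = 72.49 * 10000 = 724900 m^2. 1 acre = 4046.8564 m^2, so 285.6 acre = 285.6 * 4046.8564 = 1155782.2 m^2. Sum: 724900 + 1155782.2 = 1880682.2 m^2. 1 ft^2 = 0.09290304 m^2, so 1880682.2 m^2 = 1880682.2 / 0.09290304 = 20243495 ft^2 ≈ 2.024e+07 ft^2 (4 s.f.).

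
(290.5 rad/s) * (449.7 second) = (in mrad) 1.306e+08. Check: 290.5 rad/s is already in rad/s. 449.7 second = 449.7 s. Combine: 290.5 rad/s * 449.7 s = 130637.85 rad. 1 mrad = 0.001 rad, so 130637.85 rad = 130637.85 / 0.001 = 1.3063785e+08 mrad ≈ 1.306e+08 mrad (4 s.f.).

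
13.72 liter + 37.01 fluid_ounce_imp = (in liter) 1 liter = 0.001 m^3, so 13.72 liter = 13.72 * 0.001 = 0.01372 m^3. 1 fluid_ounce_imp = 2.8413063e-05 m^3, so 37.01 fluid_ounce_imp = 37.01 * 2.8413063e-05 = 0.0010515674 m^3. Sum: 0.01372 + 0.0010515674 = 0.014771567 m^3. 1 liter = 0.001 m^3, so 0.014771567 m^3 = 0.014771567 / 0.001 = 14.771567 liter ≈ 14.77 liter (4 s.f.). Final answer: 14.77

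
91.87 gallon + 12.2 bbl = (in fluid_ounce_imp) 8.051e+04. Check: 1 gallon = 0.0037854118 m^3, so 91.87 gallon = 91.87 * 0.0037854118 = 0.34776578 m^3. 1 bbl = 0.15898729 m^3, so 12.2 bbl = 12.2 * 0.15898729 = 1.939645 m^3. Sum: 0.34776578 + 1.939645 = 2.2874108 m^3. 1 fluid_ounce_imp = 2.8413063e-05 m^3, so 2.2874108 m^3 = 2.2874108 / 2.8413063e-05 = 80505.605 fluid_ounce_imp ≈ 8.051e+04 fluid_ounce_imp (4 s.f.).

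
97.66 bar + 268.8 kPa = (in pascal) 1.003e+07. Check: 1 bar = 100000 Pa, so 97.66 bar = 97.66 * 100000 = 9766000 Pa. 1 kPa = 1000 Pa, so 268.8 kPa = 268.8 * 1000 = 268800 Pa. Sum: 9766000 + 268800 = 10034800 Pa. 10034800 Pa = 10034800 pascal ≈ 1.003e+07 pascal (4 s.f.).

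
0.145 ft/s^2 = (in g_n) 1 ft/s^2 = 0.3048 m/s^2, so 0.145 ft/s^2 = 0.145 * 0.3048 = 0.044196 m/s^2. 1 g_n = 9.80665 m/s^2, so 0.044196 m/s^2 = 0.044196 / 9.80665 = 0.0045067378 g_n ≈ 0.004507 g_n (4 s.f.). Final answer: 0.004507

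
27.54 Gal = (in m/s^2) 1 Gal = 0.01 m/s^2, so 27.54 Gal = 27.54 * 0.01 = 0.2754 m/s^2. Result: 0.2754 m/s^2. Final answer: 0.2754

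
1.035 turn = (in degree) 1 turn = 6.2831853 rad, so 1.035 turn = 1.035 * 6.2831853 = 6.5030968 rad. 1 degree = 0.017453293 rad, so 6.5030968 rad = 6.5030968 / 0.017453293 = 372.6 degree. Final answer: 372.6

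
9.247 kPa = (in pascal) 1 kPa = 1000 Pa, so 9.247 kPa = 9.247 * 1000 = 9247 Pa. 9247 Pa = 9247 pascal. Final answer: 9247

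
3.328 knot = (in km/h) 6.163. Check: 1 knot = 0.51444444 m/s, so 3.328 knot = 3.328 * 0.51444444 = 1.7120711 m/s. 1 km/h = 0.27777778 m/s, so 1.7120711 m/s = 1.7120711 / 0.27777778 = 6.163456 km/h ≈ 6.163 km/h (4 s.f.).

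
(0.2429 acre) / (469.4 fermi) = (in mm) 1 acre = 4046.8564 m^2, so 0.2429 acre = 0.2429 * 4046.8564 = 982.98143 m^2. 1 fermi = 1e-15 m, so 469.4 fermi = 469.4 * 1e-15 = 4.694e-13 m. Combine: 982.98143 m^2 / 4.694e-13 m = 2.0941232e+15 m. 1 mm = 0.001 m, so 2.0941232e+15 m = 2.0941232e+15 / 0.001 = 2.0941232e+18 mm ≈ 2.094e+18 mm (4 s.f.). Final answer: 2.094e+18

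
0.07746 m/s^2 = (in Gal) 1 Gal = 0.01 m/s^2, so 0.07746 m/s^2 = 0.07746 / 0.01 = 7.746 Gal. Final answer: 7.746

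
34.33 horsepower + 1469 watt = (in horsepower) 36.3. Check: 1 horsepower = 745.69987 W, so 34.33 horsepower = 34.33 * 745.69987 = 25599.877 W. 1469 watt = 1469 W. Sum: 25599.877 + 1469 = 27068.877 W. 1 horsepower = 745.69987 W, so 27068.877 W = 27068.877 / 745.69987 = 36.299961 horsepower ≈ 36.3 horsepower (4 s.f.).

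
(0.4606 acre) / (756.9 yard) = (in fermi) 1 acre = 4046.8564 m^2, so 0.4606 acre = 0.4606 * 4046.8564 = 1863.9821 m^2. 1 yard = 0.9144 m, so 756.9 yard = 756.9 * 0.9144 = 692.10936 m. Combine: 1863.9821 m^2 / 692.10936 m = 2.6931901 m. 1 fermi = 1e-15 m, so 2.6931901 m = 2.6931901 / 1e-15 = 2.6931901e+15 fermi ≈ 2.693e+15 fermi (4 s.f.). Final answer: 2.693e+15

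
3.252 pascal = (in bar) 3.252e-05. Check: 3.252 pascal = 3.252 Pa. 1 bar = 100000 Pa, so 3.252 Pa = 3.252 / 100000 = 3.252e-05 bar.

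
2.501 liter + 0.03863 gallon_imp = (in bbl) 1 liter = 0.001 m^3, so 2.501 liter = 2.501 * 0.001 = 0.002501 m^3. 1 gallon_imp = 0.00454609 m^3, so 0.03863 gallon_imp = 0.03863 * 0.00454609 = 0.00017561546 m^3. Sum: 0.002501 + 0.00017561546 = 0.0026766155 m^3. 1 bbl = 0.15898729 m^3, so 0.0026766155 m^3 = 0.0026766155 / 0.15898729 = 0.016835405 bbl ≈ 0.01684 bbl (4 s.f.). Final answer: 0.01684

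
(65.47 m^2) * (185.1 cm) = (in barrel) 65.47 m^2 is already in m^2. 1 cm = 0.01 m, so 185.1 cm = 185.1 * 0.01 = 1.851 m. Combine: 65.47 m^2 * 1.851 m = 121.18497 m^3. 1 barrel = 0.15898729 m^3, so 121.18497 m^3 = 121.18497 / 0.15898729 = 762.23053 barrel ≈ 762.2 barrel (4 s.f.). Final answer: 762.2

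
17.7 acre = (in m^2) 7.163e+04. Check: 1 acre = 4046.8564 m^2, so 17.7 acre = 17.7 * 4046.8564 = 71629.359 m^2. Result: 71629.359 m^2 ≈ 7.163e+04 m^2 (4 s.f.).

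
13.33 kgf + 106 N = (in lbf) 1 kgf = 9.80665 N, so 13.33 kgf = 13.33 * 9.80665 = 130.72264 N. 106 N is already in N. Sum: 130.72264 + 106 = 236.72264 N. 1 lbf = 4.4482216 N, so 236.72264 N = 236.72264 / 4.4482216 = 53.217368 lbf ≈ 53.22 lbf (4 s.f.). Final answer: 53.22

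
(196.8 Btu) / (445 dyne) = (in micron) 4.666e+13. Check: 1 Btu = 1055.0559 J, so 196.8 Btu = 196.8 * 1055.0559 = 207634.99 J. 1 dyne = 1e-05 N, so 445 dyne = 445 * 1e-05 = 0.00445 N. Combine: 207634.99 J / 0.00445 N = 46659549 m. 1 micron = 1e-06 m, so 46659549 m = 46659549 / 1e-06 = 4.6659549e+13 micron ≈ 4.666e+13 micron (4 s.f.).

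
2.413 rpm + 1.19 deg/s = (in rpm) 2.611. Check: 1 rpm = 0.10471976 rad/s, so 2.413 rpm = 2.413 * 0.10471976 = 0.25268877 rad/s. 1 deg/s = 0.017453293 rad/s, so 1.19 deg/s = 1.19 * 0.017453293 = 0.020769418 rad/s. Sum: 0.25268877 + 0.020769418 = 0.27345819 rad/s. 1 rpm = 0.10471976 rad/s, so 0.27345819 rad/s = 0.27345819 / 0.10471976 = 2.6113333 rpm ≈ 2.611 rpm (4 s.f.).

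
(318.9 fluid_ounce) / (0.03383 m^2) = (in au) 1.864e-12. Check: 1 fluid_ounce = 2.957353e-05 m^3, so 318.9 fluid_ounce = 318.9 * 2.957353e-05 = 0.0094309986 m^3. 0.03383 m^2 is already in m^2. Combine: 0.0094309986 m^3 / 0.03383 m^2 = 0.27877619 m. 1 au = 1.4959787e+11 m, so 0.27877619 m = 0.27877619 / 1.4959787e+11 = 1.8635037e-12 au ≈ 1.864e-12 au (4 s.f.).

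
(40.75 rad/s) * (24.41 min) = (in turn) 9499. Check: 40.75 rad/s is already in rad/s. 1 min = 60 s, so 24.41 min = 24.41 * 60 = 1464.6 s. Combine: 40.75 rad/s * 1464.6 s = 59682.45 rad. 1 turn = 6.2831853 rad, so 59682.45 rad = 59682.45 / 6.2831853 = 9498.7569 turn ≈ 9499 turn (4 s.f.).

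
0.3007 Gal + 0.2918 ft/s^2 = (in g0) 1 Gal = 0.01 m/s^2, so 0.3007 Gal = 0.3007 * 0.01 = 0.003007 m/s^2. 1 ft/s^2 = 0.3048 m/s^2, so 0.2918 ft/s^2 = 0.2918 * 0.3048 = 0.08894064 m/s^2. Sum: 0.003007 + 0.08894064 = 0.09194764 m/s^2. 1 g0 = 9.80665 m/s^2, so 0.09194764 m/s^2 = 0.09194764 / 9.80665 = 0.0093760499 g0 ≈ 0.009376 g0 (4 s.f.). Final answer: 0.009376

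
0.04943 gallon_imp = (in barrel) 1 gallon_imp = 0.00454609 m^3, so 0.04943 gallon_imp = 0.04943 * 0.00454609 = 0.00022471323 m^3. 1 barrel = 0.15898729 m^3, so 0.00022471323 m^3 = 0.00022471323 / 0.15898729 = 0.0014134037 barrel ≈ 0.001413 barrel (4 s.f.). Final answer: 0.001413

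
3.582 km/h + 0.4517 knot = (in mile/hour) 2.746. Check: 1 km/h = 0.27777778 m/s, so 3.582 km/h = 3.582 * 0.27777778 = 0.995 m/s. 1 knot = 0.51444444 m/s, so 0.4517 knot = 0.4517 * 0.51444444 = 0.23237456 m/s. Sum: 0.995 + 0.23237456 = 1.2273746 m/s. 1 mile/hour = 0.44704 m/s, so 1.2273746 m/s = 1.2273746 / 0.44704 = 2.7455587 mile/hour ≈ 2.746 mile/hour (4 s.f.).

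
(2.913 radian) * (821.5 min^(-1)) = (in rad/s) 2.913 radian = 2.913 rad. 1 min^(-1) = 0.016666667 Hz, so 821.5 min^(-1) = 821.5 * 0.016666667 = 13.691667 Hz. Combine: 2.913 rad * 13.691667 Hz = 39.883825 rad/s. Result: 39.883825 rad/s ≈ 39.88 rad/s (4 s.f.). Final answer: 39.88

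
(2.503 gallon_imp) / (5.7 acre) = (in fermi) 1 gallon_imp = 0.00454609 m^3, so 2.503 gallon_imp = 2.503 * 0.00454609 = 0.011378863 m^3. 1 acre = 4046.8564 m^2, so 5.7 acre = 5.7 * 4046.8564 = 23067.082 m^2. Combine: 0.011378863 m^3 / 23067.082 m^2 = 4.9329445e-07 m. 1 fermi = 1e-15 m, so 4.9329445e-07 m = 4.9329445e-07 / 1e-15 = 4.9329445e+08 fermi ≈ 4.933e+08 fermi (4 s.f.). Final answer: 4.933e+08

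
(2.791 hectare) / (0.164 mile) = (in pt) 2.998e+05. Check: 1 hectare = 10000 m^2, so 2.791 hectare = 2.791 * 10000 = 27910 m^2. 1 mile = 1609.344 m, so 0.164 mile = 0.164 * 1609.344 = 263.93242 m. Combine: 27910 m^2 / 263.93242 m = 105.74677 m. 1 pt = 0.00035277778 m, so 105.74677 m = 105.74677 / 0.00035277778 = 299754.62 pt ≈ 2.998e+05 pt (4 s.f.).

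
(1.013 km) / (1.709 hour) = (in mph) 0.3683. Check: 1 km = 1000 m, so 1.013 km = 1.013 * 1000 = 1013 m. 1 hour = 3600 s, so 1.709 hour = 1.709 * 3600 = 6152.4 s. Combine: 1013 m / 6152.4 s = 0.16465119 m/s. 1 mph = 0.44704 m/s, so 0.16465119 m/s = 0.16465119 / 0.44704 = 0.36831423 mph ≈ 0.3683 mph (4 s.f.).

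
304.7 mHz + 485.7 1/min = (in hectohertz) 0.084. Check: 1 mHz = 0.001 Hz, so 304.7 mHz = 304.7 * 0.001 = 0.3047 Hz. 1 1/min = 0.016666667 Hz, so 485.7 1/min = 485.7 * 0.016666667 = 8.095 Hz. Sum: 0.3047 + 8.095 = 8.3997 Hz. 1 hectohertz = 100 Hz, so 8.3997 Hz = 8.3997 / 100 = 0.083997 hectohertz ≈ 0.084 hectohertz (4 s.f.).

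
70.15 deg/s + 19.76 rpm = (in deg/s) 1 deg/s = 0.017453293 rad/s, so 70.15 deg/s = 70.15 * 0.017453293 = 1.2243485 rad/s. 1 rpm = 0.10471976 rad/s, so 19.76 rpm = 19.76 * 0.10471976 = 2.0692624 rad/s. Sum: 1.2243485 + 2.0692624 = 3.2936108 rad/s. 1 deg/s = 0.017453293 rad/s, so 3.2936108 rad/s = 3.2936108 / 0.017453293 = 188.71 deg/s ≈ 188.7 deg/s (4 s.f.). Final answer: 188.7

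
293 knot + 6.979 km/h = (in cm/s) 1 knot = 0.51444444 m/s, so 293 knot = 293 * 0.51444444 = 150.73222 m/s. 1 km/h = 0.27777778 m/s, so 6.979 km/h = 6.979 * 0.27777778 = 1.9386111 m/s. Sum: 150.73222 + 1.9386111 = 152.67083 m/s. 1 cm/s = 0.01 m/s, so 152.67083 m/s = 152.67083 / 0.01 = 15267.083 cm/s ≈ 1.527e+04 cm/s (4 s.f.). Final answer: 1.527e+04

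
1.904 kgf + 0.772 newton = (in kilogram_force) 1 kgf = 9.80665 N, so 1.904 kgf = 1.904 * 9.80665 = 18.671862 N. 0.772 newton = 0.772 N. Sum: 18.671862 + 0.772 = 19.443862 N. 1 kilogram_force = 9.80665 N, so 19.443862 N = 19.443862 / 9.80665 = 1.9827221 kilogram_force ≈ 1.983 kilogram_force (4 s.f.). Final answer: 1.983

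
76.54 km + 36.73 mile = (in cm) 1 km = 1000 m, so 76.54 km = 76.54 * 1000 = 76540 m. 1 mile = 1609.344 m, so 36.73 mile = 36.73 * 1609.344 = 59111.205 m. Sum: 76540 + 59111.205 = 135651.21 m. 1 cm = 0.01 m, so 135651.21 m = 135651.21 / 0.01 = 13565121 cm ≈ 1.357e+07 cm (4 s.f.). Final answer: 1.357e+07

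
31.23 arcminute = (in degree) 0.5205. Check: 1 arcminute = 0.00029088821 rad, so 31.23 arcminute = 31.23 * 0.00029088821 = 0.0090844388 rad. 1 degree = 0.017453293 rad, so 0.0090844388 rad = 0.0090844388 / 0.017453293 = 0.5205 degree.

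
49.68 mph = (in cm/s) 2221. Check: 1 mph = 0.44704 m/s, so 49.68 mph = 49.68 * 0.44704 = 22.208947 m/s. 1 cm/s = 0.01 m/s, so 22.208947 m/s = 22.208947 / 0.01 = 2220.8947 cm/s ≈ 2221 cm/s (4 s.f.).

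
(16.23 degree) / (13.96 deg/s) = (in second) 1.163. Check: 1 degree = 0.017453293 rad, so 16.23 degree = 16.23 * 0.017453293 = 0.28326694 rad. 1 deg/s = 0.017453293 rad/s, so 13.96 deg/s = 13.96 * 0.017453293 = 0.24364796 rad/s. Combine: 0.28326694 rad / 0.24364796 rad/s = 1.1626074 s. 1.1626074 s = 1.1626074 second ≈ 1.163 second (4 s.f.).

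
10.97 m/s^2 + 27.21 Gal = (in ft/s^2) 36.88. Check: 10.97 m/s^2 is already in m/s^2. 1 Gal = 0.01 m/s^2, so 27.21 Gal = 27.21 * 0.01 = 0.2721 m/s^2. Sum: 10.97 + 0.2721 = 11.2421 m/s^2. 1 ft/s^2 = 0.3048 m/s^2, so 11.2421 m/s^2 = 11.2421 / 0.3048 = 36.88353 ft/s^2 ≈ 36.88 ft/s^2 (4 s.f.).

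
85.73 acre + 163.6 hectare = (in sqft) 2.134e+07. Check: 1 acre = 4046.8564 m^2, so 85.73 acre = 85.73 * 4046.8564 = 346937 m^2. 1 hectare = 10000 m^2, so 163.6 hectare = 163.6 * 10000 = 1636000 m^2. Sum: 346937 + 1636000 = 1982937 m^2. 1 sqft = 0.09290304 m^2, so 1982937 m^2 = 1982937 / 0.09290304 = 21344156 sqft ≈ 2.134e+07 sqft (4 s.f.).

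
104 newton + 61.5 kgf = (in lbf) 104 newton = 104 N. 1 kgf = 9.80665 N, so 61.5 kgf = 61.5 * 9.80665 = 603.10897 N. Sum: 104 + 603.10897 = 707.10897 N. 1 lbf = 4.4482216 N, so 707.10897 N = 707.10897 / 4.4482216 = 158.96442 lbf ≈ 159 lbf (4 s.f.). Final answer: 159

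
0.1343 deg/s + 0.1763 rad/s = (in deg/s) 10.24. Check: 1 deg/s = 0.017453293 rad/s, so 0.1343 deg/s = 0.1343 * 0.017453293 = 0.0023439772 rad/s. 0.1763 rad/s is already in rad/s. Sum: 0.0023439772 + 0.1763 = 0.17864398 rad/s. 1 deg/s = 0.017453293 rad/s, so 0.17864398 rad/s = 0.17864398 / 0.017453293 = 10.235546 deg/s ≈ 10.24 deg/s (4 s.f.).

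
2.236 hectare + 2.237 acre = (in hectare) 1 hectare = 10000 m^2, so 2.236 hectare = 2.236 * 10000 = 22360 m^2. 1 acre = 4046.8564 m^2, so 2.237 acre = 2.237 * 4046.8564 = 9052.8178 m^2. Sum: 22360 + 9052.8178 = 31412.818 m^2. 1 hectare = 10000 m^2, so 31412.818 m^2 = 31412.818 / 10000 = 3.1412818 hectare ≈ 3.141 hectare (4 s.f.). Final answer: 3.141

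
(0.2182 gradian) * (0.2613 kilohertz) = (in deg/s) 1 gradian = 0.015707963 rad, so 0.2182 gradian = 0.2182 * 0.015707963 = 0.0034274776 rad. 1 kilohertz = 1000 Hz, so 0.2613 kilohertz = 0.2613 * 1000 = 261.3 Hz. Combine: 0.0034274776 rad * 261.3 Hz = 0.89559989 rad/s. 1 deg/s = 0.017453293 rad/s, so 0.89559989 rad/s = 0.89559989 / 0.017453293 = 51.314094 deg/s ≈ 51.31 deg/s (4 s.f.). Final answer: 51.31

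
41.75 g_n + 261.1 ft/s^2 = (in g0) 1 g_n = 9.80665 m/s^2, so 41.75 g_n = 41.75 * 9.80665 = 409.42764 m/s^2. 1 ft/s^2 = 0.3048 m/s^2, so 261.1 ft/s^2 = 261.1 * 0.3048 = 79.58328 m/s^2. Sum: 409.42764 + 79.58328 = 489.01092 m/s^2. 1 g0 = 9.80665 m/s^2, so 489.01092 m/s^2 = 489.01092 / 9.80665 = 49.865236 g0 ≈ 49.87 g0 (4 s.f.). Final answer: 49.87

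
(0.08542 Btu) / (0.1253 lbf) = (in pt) 1 Btu = 1055.0559 J, so 0.08542 Btu = 0.08542 * 1055.0559 = 90.122871 J. 1 lbf = 4.4482216 N, so 0.1253 lbf = 0.1253 * 4.4482216 = 0.55736217 N. Combine: 90.122871 J / 0.55736217 N = 161.69535 m. 1 pt = 0.00035277778 m, so 161.69535 m = 161.69535 / 0.00035277778 = 458349.02 pt ≈ 4.583e+05 pt (4 s.f.). Final answer: 4.583e+05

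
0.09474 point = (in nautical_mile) 1.805e-08. Check: 1 point = 0.00035277778 m, so 0.09474 point = 0.09474 * 0.00035277778 = 3.3422167e-05 m. 1 nautical_mile = 1852 m, so 3.3422167e-05 m = 3.3422167e-05 / 1852 = 1.8046526e-08 nautical_mile ≈ 1.805e-08 nautical_mile (4 s.f.).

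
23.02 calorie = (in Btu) 0.09129. Check: 1 calorie = 4.184 J, so 23.02 calorie = 23.02 * 4.184 = 96.31568 J. 1 Btu = 1055.0559 J, so 96.31568 J = 96.31568 / 1055.0559 = 0.09128965 Btu ≈ 0.09129 Btu (4 s.f.).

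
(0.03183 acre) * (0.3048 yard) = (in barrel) 1 acre = 4046.8564 m^2, so 0.03183 acre = 0.03183 * 4046.8564 = 128.81144 m^2. 1 yard = 0.9144 m, so 0.3048 yard = 0.3048 * 0.9144 = 0.27870912 m. Combine: 128.81144 m^2 * 0.27870912 m = 35.900923 m^3. 1 barrel = 0.15898729 m^3, so 35.900923 m^3 = 35.900923 / 0.15898729 = 225.81001 barrel ≈ 225.8 barrel (4 s.f.). Final answer: 225.8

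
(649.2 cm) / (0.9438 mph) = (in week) 1 cm = 0.01 m, so 649.2 cm = 649.2 * 0.01 = 6.492 m. 1 mph = 0.44704 m/s, so 0.9438 mph = 0.9438 * 0.44704 = 0.42191635 m/s. Combine: 6.492 m / 0.42191635 m/s = 15.386936 s. 1 week = 604800 s, so 15.386936 s = 15.386936 / 604800 = 2.5441363e-05 week ≈ 2.544e-05 week (4 s.f.). Final answer: 2.544e-05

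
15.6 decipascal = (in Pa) 1 decipascal = 0.1 Pa, so 15.6 decipascal = 15.6 * 0.1 = 1.56 Pa. Result: 1.56 Pa. Final answer: 1.56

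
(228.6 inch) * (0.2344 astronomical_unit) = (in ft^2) 2.192e+12. Check: 1 inch = 0.0254 m, so 228.6 inch = 228.6 * 0.0254 = 5.80644 m. 1 astronomical_unit = 1.4959787e+11 m, so 0.2344 astronomical_unit = 0.2344 * 1.4959787e+11 = 3.5065741e+10 m. Combine: 5.80644 m * 3.5065741e+10 m = 2.0360712e+11 m^2. 1 ft^2 = 0.09290304 m^2, so 2.0360712e+11 m^2 = 2.0360712e+11 / 0.09290304 = 2.1916088e+12 ft^2 ≈ 2.192e+12 ft^2 (4 s.f.).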